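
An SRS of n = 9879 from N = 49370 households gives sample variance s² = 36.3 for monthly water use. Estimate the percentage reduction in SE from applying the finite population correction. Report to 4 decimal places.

f = n/N = 9879/49370 = 0.20010128.
SE_no-fpc = √(s²/n) = 0.060617332; SE_fpc = √((1−f)s²/n) = 0.054214358.
Ratio = √(1−f) = 0.89437057. Reduction = 100·(1 − 0.89437057) = 10.5629%.

10.5629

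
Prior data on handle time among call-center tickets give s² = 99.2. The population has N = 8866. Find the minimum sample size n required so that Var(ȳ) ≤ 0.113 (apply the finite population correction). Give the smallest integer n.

799

Without fpc, n₀ = s²/D = 99.2/0.113 = 877.8761.
With fpc, (1 − n/N)·s²/n ≤ D requires n ≥ n₀/(1 + n₀/N) = 877.8761/(1 + 877.8761/8866) = 798.7837.
Rounding up, n = 799.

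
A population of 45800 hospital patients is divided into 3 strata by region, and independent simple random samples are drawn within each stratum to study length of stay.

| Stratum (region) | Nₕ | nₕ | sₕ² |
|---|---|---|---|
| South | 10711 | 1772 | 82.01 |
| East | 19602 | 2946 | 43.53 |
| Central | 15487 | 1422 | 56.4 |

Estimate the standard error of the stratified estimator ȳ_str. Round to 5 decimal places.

0.09236

Var(ȳ_str) = Σₕ Wₕ²(1 − fₕ)sₕ²/nₕ with Wₕ = Nₕ/N, N = 45800.
South: Wₕ = 0.23386463; term = 0.23386463²·(1 − 0.16543740)·82.01/1772 = 0.0021124727.
East: Wₕ = 0.42799127; term = 0.42799127²·(1 − 0.15029079)·43.53/2946 = 0.0022998318.
Central: Wₕ = 0.33814410; term = 0.33814410²·(1 − 0.09181894)·56.4/1422 = 0.0041186566.
Sum = 0.0085309611.
SE = √(0.0085309611) = 0.09236.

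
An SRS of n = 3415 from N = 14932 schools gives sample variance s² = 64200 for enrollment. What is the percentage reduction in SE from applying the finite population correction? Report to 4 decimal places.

12.1765

f = n/N = 3415/14932 = 0.22870346.
SE_no-fpc = √(s²/n) = 4.3358291; SE_fpc = √((1−f)s²/n) = 3.8078765.
Ratio = √(1−f) = 0.87823490. Reduction = 100·(1 − 0.87823490) = 12.1765%.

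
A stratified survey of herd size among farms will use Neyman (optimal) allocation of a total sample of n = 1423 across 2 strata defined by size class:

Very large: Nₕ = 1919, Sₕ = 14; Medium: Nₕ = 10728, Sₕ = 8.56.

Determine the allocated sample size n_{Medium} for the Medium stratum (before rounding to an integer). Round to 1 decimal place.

Neyman allocation: nₕ = n·NₕSₕ / Σⱼ NⱼSⱼ.
Σ NⱼSⱼ = 1919·14 + 10728·8.56 = 118697.68.
n_{Medium} = 1423·10728·8.56 / 118697.68 = 1100.9.

1100.9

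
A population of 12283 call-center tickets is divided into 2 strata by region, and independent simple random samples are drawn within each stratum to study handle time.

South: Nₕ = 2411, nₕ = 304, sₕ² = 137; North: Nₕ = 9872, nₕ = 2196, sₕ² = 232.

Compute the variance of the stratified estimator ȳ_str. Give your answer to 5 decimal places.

Var(ȳ_str) = Σₕ Wₕ²(1 − fₕ)sₕ²/nₕ with Wₕ = Nₕ/N, N = 12283.
South: Wₕ = 0.19628755; term = 0.19628755²·(1 − 0.12608876)·137/304 = 0.015173991.
North: Wₕ = 0.80371245; term = 0.80371245²·(1 − 0.22244733)·232/2196 = 0.053062396.
Sum = 0.068236387.

0.06824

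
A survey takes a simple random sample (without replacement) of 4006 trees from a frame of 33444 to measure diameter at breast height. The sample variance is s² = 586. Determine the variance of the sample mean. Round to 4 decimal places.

Under SRS without replacement, Var(ȳ) = (1 − f)·s²/n with f = n/N = 4006/33444 = 0.11978232.
Var(ȳ) = (1 − 0.11978232)·586/4006 = 0.88021768·0.14628058 = 0.12875875.

0.1288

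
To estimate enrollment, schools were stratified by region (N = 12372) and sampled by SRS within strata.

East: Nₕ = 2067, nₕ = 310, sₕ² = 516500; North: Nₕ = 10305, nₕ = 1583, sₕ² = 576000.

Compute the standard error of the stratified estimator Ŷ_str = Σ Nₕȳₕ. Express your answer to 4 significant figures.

Var(Ŷ_str) = Σₕ Nₕ²(1 − fₕ)sₕ²/nₕ.
East: 2067²·(1 − 310/2067)·516500/310 = 6.0509125 × 10^9.
North: 10305²·(1 − 1583/10305)·576000/1583 = 3.2704359 × 10^10.
Sum = 3.8755272 × 10^10.
SE = √(3.8755272 × 10^10) = 196900.

196900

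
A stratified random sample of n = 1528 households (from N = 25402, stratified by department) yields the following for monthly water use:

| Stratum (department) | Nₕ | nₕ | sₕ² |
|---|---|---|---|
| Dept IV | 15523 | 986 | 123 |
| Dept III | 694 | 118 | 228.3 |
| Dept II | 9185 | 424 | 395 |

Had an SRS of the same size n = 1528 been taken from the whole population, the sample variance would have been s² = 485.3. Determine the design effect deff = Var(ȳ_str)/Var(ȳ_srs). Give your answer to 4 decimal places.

Var(ȳ_str) = Σ Wₕ²(1−fₕ)sₕ²/nₕ with Wₕ = Nₕ/25402:
  Dept IV: (15523/25402)²·(1−986/15523)·123/986 = 0.043625741
  Dept III: (694/25402)²·(1−118/694)·228.3/118 = 0.0011985883
  Dept II: (9185/25402)²·(1−424/9185)·395/424 = 0.11617917
  → Var(ȳ_str) = 0.1610035.
Var(ȳ_srs) = (1 − 1528/25402)·485.3/1528 = 0.29849992.
deff = 0.1610035 / 0.29849992 = 0.5394.

0.5394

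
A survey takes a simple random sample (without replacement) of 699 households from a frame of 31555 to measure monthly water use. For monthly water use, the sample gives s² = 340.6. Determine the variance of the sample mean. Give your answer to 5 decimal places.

Under SRS without replacement, Var(ȳ) = (1 − f)·s²/n with f = n/N = 699/31555 = 0.02215180.
Var(ȳ) = (1 − 0.02215180)·340.6/699 = 0.97784820·0.48726753 = 0.47647367.

0.47647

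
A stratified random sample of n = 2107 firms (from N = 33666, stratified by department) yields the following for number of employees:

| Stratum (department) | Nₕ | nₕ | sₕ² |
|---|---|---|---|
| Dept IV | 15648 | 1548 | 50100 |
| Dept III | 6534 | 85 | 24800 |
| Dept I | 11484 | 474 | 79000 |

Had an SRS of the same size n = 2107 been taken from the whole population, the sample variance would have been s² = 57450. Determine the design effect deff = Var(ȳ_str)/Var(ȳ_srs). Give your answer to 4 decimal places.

1.3983

Var(ȳ_str) = Σ Wₕ²(1−fₕ)sₕ²/nₕ with Wₕ = Nₕ/33666:
  Dept IV: (15648/33666)²·(1−1548/15648)·50100/1548 = 6.3003066
  Dept III: (6534/33666)²·(1−85/6534)·24800/85 = 10.847289
  Dept I: (11484/33666)²·(1−474/11484)·79000/474 = 18.592861
  → Var(ȳ_str) = 35.740457.
Var(ȳ_srs) = (1 − 2107/33666)·57450/2107 = 25.559786.
deff = 35.740457 / 25.559786 = 1.3983.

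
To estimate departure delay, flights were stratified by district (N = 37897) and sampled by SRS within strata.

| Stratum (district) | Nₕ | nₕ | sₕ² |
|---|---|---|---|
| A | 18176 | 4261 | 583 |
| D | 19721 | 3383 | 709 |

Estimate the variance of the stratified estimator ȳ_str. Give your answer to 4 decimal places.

0.0711

Var(ȳ_str) = Σₕ Wₕ²(1 − fₕ)sₕ²/nₕ with Wₕ = Nₕ/N, N = 37897.
A: Wₕ = 0.47961580; term = 0.47961580²·(1 − 0.23443002)·583/4261 = 0.024095108.
D: Wₕ = 0.52038420; term = 0.52038420²·(1 − 0.17154303)·709/3383 = 0.04701781.
Sum = 0.071112918.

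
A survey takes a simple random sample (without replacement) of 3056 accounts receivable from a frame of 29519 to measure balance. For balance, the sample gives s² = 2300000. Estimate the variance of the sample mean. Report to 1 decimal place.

Under SRS without replacement, Var(ȳ) = (1 − f)·s²/n with f = n/N = 3056/29519 = 0.10352654.
Var(ȳ) = (1 − 0.10352654)·2300000/3056 = 0.89647346·752.6178 = 674.70188.

674.7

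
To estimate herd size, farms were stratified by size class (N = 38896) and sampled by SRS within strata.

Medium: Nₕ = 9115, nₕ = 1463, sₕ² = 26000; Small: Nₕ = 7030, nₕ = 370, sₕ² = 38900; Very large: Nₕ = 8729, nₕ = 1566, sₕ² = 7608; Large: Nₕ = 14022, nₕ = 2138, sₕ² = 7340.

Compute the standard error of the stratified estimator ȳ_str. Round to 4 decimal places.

Var(ȳ_str) = Σₕ Wₕ²(1 − fₕ)sₕ²/nₕ with Wₕ = Nₕ/N, N = 38896.
Medium: Wₕ = 0.23434286; term = 0.23434286²·(1 − 0.16050466)·26000/1463 = 0.81931475.
Small: Wₕ = 0.18073838; term = 0.18073838²·(1 − 0.05263158)·38900/370 = 3.2536254.
Very large: Wₕ = 0.22441896; term = 0.22441896²·(1 − 0.17940199)·7608/1566 = 0.20078363.
Large: Wₕ = 0.36049979; term = 0.36049979²·(1 − 0.15247468)·7340/2138 = 0.37813866.
Sum = 4.6518624.
SE = √(4.6518624) = 2.1568.

2.1568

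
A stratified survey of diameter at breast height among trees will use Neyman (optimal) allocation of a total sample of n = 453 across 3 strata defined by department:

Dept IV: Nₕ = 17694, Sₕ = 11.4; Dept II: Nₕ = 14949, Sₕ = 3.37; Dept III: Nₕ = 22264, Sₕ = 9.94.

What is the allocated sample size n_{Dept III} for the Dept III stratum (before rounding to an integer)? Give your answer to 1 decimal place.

211.8

Neyman allocation: nₕ = n·NₕSₕ / Σⱼ NⱼSⱼ.
Σ NⱼSⱼ = 17694·11.4 + 14949·3.37 + 22264·9.94 = 473393.89.
n_{Dept III} = 453·22264·9.94 / 473393.89 = 211.8.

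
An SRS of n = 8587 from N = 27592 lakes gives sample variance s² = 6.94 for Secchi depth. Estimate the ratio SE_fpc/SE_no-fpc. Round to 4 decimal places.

0.8299

f = n/N = 8587/27592 = 0.31121340.
SE_no-fpc = √(s²/n) = 0.028428831; SE_fpc = √((1−f)s²/n) = 0.023593988.
Ratio = √(1−f) = 0.82993169.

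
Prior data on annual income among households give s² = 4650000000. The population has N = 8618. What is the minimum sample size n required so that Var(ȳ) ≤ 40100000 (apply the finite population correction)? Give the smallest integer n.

Without fpc, n₀ = s²/D = 4650000000/40100000 = 115.9601.
With fpc, (1 − n/N)·s²/n ≤ D requires n ≥ n₀/(1 + n₀/N) = 115.9601/(1 + 115.9601/8618) = 114.4205.
Rounding up, n = 115.

115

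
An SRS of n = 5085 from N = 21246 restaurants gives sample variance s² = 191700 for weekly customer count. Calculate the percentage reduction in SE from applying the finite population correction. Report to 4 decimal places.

f = n/N = 5085/21246 = 0.23933917.
SE_no-fpc = √(s²/n) = 6.1399605; SE_fpc = √((1−f)s²/n) = 5.3550201.
Ratio = √(1−f) = 0.87215872. Reduction = 100·(1 − 0.87215872) = 12.7841%.

12.7841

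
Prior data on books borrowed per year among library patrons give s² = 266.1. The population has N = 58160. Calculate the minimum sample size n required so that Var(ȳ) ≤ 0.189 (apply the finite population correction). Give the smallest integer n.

1375

Without fpc, n₀ = s²/D = 266.1/0.189 = 1407.9365.
With fpc, (1 − n/N)·s²/n ≤ D requires n ≥ n₀/(1 + n₀/N) = 1407.9365/(1 + 1407.9365/58160) = 1374.6588.
Rounding up, n = 1375.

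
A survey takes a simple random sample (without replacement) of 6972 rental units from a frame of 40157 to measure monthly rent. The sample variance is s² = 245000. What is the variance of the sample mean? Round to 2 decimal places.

Under SRS without replacement, Var(ȳ) = (1 − f)·s²/n with f = n/N = 6972/40157 = 0.17361855.
Var(ȳ) = (1 − 0.17361855)·245000/6972 = 0.82638145·35.140562 = 29.039509.

29.04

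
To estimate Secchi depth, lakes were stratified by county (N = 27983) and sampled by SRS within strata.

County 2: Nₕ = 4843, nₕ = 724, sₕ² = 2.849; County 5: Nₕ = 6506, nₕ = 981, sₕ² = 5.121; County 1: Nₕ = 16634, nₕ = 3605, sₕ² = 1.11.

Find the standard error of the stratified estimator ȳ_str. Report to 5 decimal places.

0.02062

Var(ȳ_str) = Σₕ Wₕ²(1 − fₕ)sₕ²/nₕ with Wₕ = Nₕ/N, N = 27983.
County 2: Wₕ = 0.17306936; term = 0.17306936²·(1 − 0.14949412)·2.849/724 = 1.0024705 × 10^-4.
County 5: Wₕ = 0.23249830; term = 0.23249830²·(1 − 0.15078389)·5.121/981 = 2.3963131 × 10^-4.
County 1: Wₕ = 0.59443233; term = 0.59443233²·(1 − 0.21672478)·1.11/3605 = 8.5219101 × 10^-5.
Sum = 4.2509746 × 10^-4.
SE = √(4.2509746 × 10^-4) = 0.02062.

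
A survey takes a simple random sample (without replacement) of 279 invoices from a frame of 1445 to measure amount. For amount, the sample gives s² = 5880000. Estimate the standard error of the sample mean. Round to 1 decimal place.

Under SRS without replacement, Var(ȳ) = (1 − f)·s²/n with f = n/N = 279/1445 = 0.19307958.
Var(ȳ) = (1 − 0.19307958)·5880000/279 = 0.80692042·21075.269 = 17006.065.
SE(ȳ) = √(17006.065) = 130.4.

130.4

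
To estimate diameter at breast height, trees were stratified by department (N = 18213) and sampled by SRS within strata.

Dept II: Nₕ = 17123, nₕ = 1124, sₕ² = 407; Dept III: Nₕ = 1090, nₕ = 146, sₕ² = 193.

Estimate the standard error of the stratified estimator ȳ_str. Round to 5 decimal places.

Var(ȳ_str) = Σₕ Wₕ²(1 − fₕ)sₕ²/nₕ with Wₕ = Nₕ/N, N = 18213.
Dept II: Wₕ = 0.94015264; term = 0.94015264²·(1 − 0.06564270)·407/1124 = 0.29904588.
Dept III: Wₕ = 0.05984736; term = 0.05984736²·(1 − 0.13394495)·193/146 = 0.0041005298.
Sum = 0.30314641.
SE = √(0.30314641) = 0.55059.

0.55059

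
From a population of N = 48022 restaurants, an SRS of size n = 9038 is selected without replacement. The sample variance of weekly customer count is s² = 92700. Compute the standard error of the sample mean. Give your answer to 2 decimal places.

2.89

Under SRS without replacement, Var(ȳ) = (1 − f)·s²/n with f = n/N = 9038/48022 = 0.18820541.
Var(ȳ) = (1 − 0.18820541)·92700/9038 = 0.81179459·10.256694 = 8.3263287.
SE(ȳ) = √(8.3263287) = 2.89.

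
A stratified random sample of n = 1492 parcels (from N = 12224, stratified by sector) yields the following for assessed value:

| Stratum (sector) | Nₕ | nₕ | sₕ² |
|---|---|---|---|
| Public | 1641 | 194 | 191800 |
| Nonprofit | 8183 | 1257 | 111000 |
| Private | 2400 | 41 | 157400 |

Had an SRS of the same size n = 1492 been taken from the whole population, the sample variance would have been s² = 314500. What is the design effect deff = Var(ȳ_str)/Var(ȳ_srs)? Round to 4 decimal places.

Var(ȳ_str) = Σ Wₕ²(1−fₕ)sₕ²/nₕ with Wₕ = Nₕ/12224:
  Public: (1641/12224)²·(1−194/1641)·191800/194 = 15.710764
  Nonprofit: (8183/12224)²·(1−1257/8183)·111000/1257 = 33.493155
  Private: (2400/12224)²·(1−41/2400)·157400/41 = 145.45658
  → Var(ȳ_str) = 194.6605.
Var(ȳ_srs) = (1 − 1492/12224)·314500/1492 = 185.06281.
deff = 194.6605 / 185.06281 = 1.0519.

1.0519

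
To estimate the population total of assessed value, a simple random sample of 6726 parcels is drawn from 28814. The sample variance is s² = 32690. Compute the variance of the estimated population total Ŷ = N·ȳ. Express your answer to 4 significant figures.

3.093 × 10^9

Var(Ŷ) = N²·Var(ȳ) = N²·(1 − n/N)·s²/n.
f = 6726/28814 = 0.23342819; Var(ȳ) = 0.76657181·32690/6726 = 3.7257259.
Var(Ŷ) = 28814² · 3.7257259 = 3.0932712 × 10^9.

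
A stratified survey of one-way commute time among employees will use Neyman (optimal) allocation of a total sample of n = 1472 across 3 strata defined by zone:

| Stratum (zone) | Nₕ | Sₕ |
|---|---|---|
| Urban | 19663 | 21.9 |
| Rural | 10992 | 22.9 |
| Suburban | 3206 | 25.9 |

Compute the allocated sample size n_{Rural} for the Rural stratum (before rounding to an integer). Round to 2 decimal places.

Neyman allocation: nₕ = n·NₕSₕ / Σⱼ NⱼSⱼ.
Σ NⱼSⱼ = 19663·21.9 + 10992·22.9 + 3206·25.9 = 765371.9.
n_{Rural} = 1472·10992·22.9 / 765371.9 = 484.11.

484.11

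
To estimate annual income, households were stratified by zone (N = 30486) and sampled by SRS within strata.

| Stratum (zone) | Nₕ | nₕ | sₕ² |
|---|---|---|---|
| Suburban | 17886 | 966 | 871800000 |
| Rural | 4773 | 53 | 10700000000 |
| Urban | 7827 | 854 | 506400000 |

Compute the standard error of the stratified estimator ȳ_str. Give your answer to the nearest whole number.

Var(ȳ_str) = Σₕ Wₕ²(1 − fₕ)sₕ²/nₕ with Wₕ = Nₕ/N, N = 30486.
Suburban: Wₕ = 0.58669553; term = 0.58669553²·(1 − 0.05400872)·871800000/966 = 293868.09.
Rural: Wₕ = 0.15656367; term = 0.15656367²·(1 − 0.01110413)·10700000000/53 = 4.893735 × 10^6.
Urban: Wₕ = 0.25674080; term = 0.25674080²·(1 − 0.10910949)·506400000/854 = 34821.697.
Sum = 5.2224248 × 10^6.
SE = √(5.2224248 × 10^6) = 2285.

2285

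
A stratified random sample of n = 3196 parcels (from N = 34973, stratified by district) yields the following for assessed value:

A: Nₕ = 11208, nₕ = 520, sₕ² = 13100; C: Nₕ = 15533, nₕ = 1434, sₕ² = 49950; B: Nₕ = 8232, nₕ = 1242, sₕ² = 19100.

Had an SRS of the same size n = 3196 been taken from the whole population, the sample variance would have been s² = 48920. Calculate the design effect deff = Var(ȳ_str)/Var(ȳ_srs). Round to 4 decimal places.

0.6779

Var(ȳ_str) = Σ Wₕ²(1−fₕ)sₕ²/nₕ with Wₕ = Nₕ/34973:
  A: (11208/34973)²·(1−520/11208)·13100/520 = 2.4673272
  C: (15533/34973)²·(1−1434/15533)·49950/1434 = 6.2368345
  B: (8232/34973)²·(1−1242/8232)·19100/1242 = 0.72348334
  → Var(ȳ_str) = 9.427645.
Var(ȳ_srs) = (1 − 3196/34973)·48920/3196 = 13.90784.
deff = 9.427645 / 13.90784 = 0.6779.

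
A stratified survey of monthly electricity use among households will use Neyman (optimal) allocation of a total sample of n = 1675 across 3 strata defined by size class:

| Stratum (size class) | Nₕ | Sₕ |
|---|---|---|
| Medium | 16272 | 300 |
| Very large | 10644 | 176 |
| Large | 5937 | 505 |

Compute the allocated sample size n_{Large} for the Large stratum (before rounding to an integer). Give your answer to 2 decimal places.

Neyman allocation: nₕ = n·NₕSₕ / Σⱼ NⱼSⱼ.
Σ NⱼSⱼ = 16272·300 + 10644·176 + 5937·505 = 9.753129 × 10^6.
n_{Large} = 1675·5937·505 / (9.753129 × 10^6) = 514.91.

514.91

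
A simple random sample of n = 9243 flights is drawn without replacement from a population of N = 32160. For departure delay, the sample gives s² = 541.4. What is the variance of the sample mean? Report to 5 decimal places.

0.04174

Under SRS without replacement, Var(ȳ) = (1 − f)·s²/n with f = n/N = 9243/32160 = 0.28740672.
Var(ȳ) = (1 − 0.28740672)·541.4/9243 = 0.71259328·0.058574056 = 0.041739479.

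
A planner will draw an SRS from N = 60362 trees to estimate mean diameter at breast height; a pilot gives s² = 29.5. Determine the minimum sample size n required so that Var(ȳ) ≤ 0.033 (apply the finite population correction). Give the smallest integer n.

Without fpc, n₀ = s²/D = 29.5/0.033 = 893.9394.
With fpc, (1 − n/N)·s²/n ≤ D requires n ≥ n₀/(1 + n₀/N) = 893.9394/(1 + 893.9394/60362) = 880.8937.
Rounding up, n = 881.

881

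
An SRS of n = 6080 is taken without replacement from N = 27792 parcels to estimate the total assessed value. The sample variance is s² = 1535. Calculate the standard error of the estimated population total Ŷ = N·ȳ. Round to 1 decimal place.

Var(Ŷ) = N²·Var(ȳ) = N²·(1 − n/N)·s²/n.
f = 6080/27792 = 0.21876799; Var(ȳ) = 0.78123201·1535/6080 = 0.19723538.
Var(Ŷ) = 27792² · 0.19723538 = 1.5234367 × 10^8.
SE(Ŷ) = √(1.5234367 × 10^8) = 12342.8.

12342.8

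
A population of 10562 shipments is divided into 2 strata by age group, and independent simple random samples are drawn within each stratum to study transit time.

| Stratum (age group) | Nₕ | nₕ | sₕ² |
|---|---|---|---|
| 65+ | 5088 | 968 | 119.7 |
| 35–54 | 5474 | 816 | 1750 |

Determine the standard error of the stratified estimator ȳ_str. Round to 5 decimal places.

0.71653

Var(ȳ_str) = Σₕ Wₕ²(1 − fₕ)sₕ²/nₕ with Wₕ = Nₕ/N, N = 10562.
65+: Wₕ = 0.48172695; term = 0.48172695²·(1 − 0.19025157)·119.7/968 = 0.023236504.
35–54: Wₕ = 0.51827305; term = 0.51827305²·(1 − 0.14906832)·1750/816 = 0.4901848.
Sum = 0.5134213.
SE = √(0.5134213) = 0.71653.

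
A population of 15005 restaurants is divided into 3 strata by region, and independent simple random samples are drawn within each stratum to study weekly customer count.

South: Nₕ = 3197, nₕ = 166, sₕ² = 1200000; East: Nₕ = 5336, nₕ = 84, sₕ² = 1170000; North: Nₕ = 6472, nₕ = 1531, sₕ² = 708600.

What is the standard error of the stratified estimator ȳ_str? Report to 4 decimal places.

45.9409

Var(ȳ_str) = Σₕ Wₕ²(1 − fₕ)sₕ²/nₕ with Wₕ = Nₕ/N, N = 15005.
South: Wₕ = 0.21306231; term = 0.21306231²·(1 − 0.05192368)·1200000/166 = 311.12129.
East: Wₕ = 0.35561480; term = 0.35561480²·(1 − 0.01574213)·1170000/84 = 1733.7047.
North: Wₕ = 0.43132289; term = 0.43132289²·(1 − 0.23655748)·708600/1531 = 65.736612.
Sum = 2110.5626.
SE = √(2110.5626) = 45.9409.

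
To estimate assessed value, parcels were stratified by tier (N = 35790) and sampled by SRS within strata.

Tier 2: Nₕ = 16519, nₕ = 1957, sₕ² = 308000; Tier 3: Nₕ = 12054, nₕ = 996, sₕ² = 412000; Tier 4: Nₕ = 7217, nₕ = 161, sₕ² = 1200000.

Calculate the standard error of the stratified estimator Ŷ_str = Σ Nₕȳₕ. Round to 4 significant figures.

687400

Var(Ŷ_str) = Σₕ Nₕ²(1 − fₕ)sₕ²/nₕ.
Tier 2: 16519²·(1 − 1957/16519)·308000/1957 = 3.7858611 × 10^10.
Tier 3: 12054²·(1 − 996/12054)·412000/996 = 5.513732 × 10^10.
Tier 4: 7217²·(1 − 161/7217)·1200000/161 = 3.7955144 × 10^11.
Sum = 4.7254737 × 10^11.
SE = √(4.7254737 × 10^11) = 687400.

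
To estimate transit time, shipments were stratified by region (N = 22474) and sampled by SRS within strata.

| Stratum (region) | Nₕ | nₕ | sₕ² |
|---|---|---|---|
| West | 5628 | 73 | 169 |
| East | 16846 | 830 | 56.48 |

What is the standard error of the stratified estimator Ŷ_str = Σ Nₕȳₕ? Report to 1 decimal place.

9525.6

Var(Ŷ_str) = Σₕ Nₕ²(1 − fₕ)sₕ²/nₕ.
West: 5628²·(1 − 73/5628)·169/73 = 7.2377236 × 10^7.
East: 16846²·(1 − 830/16846)·56.48/830 = 1.8359779 × 10^7.
Sum = 9.0737015 × 10^7.
SE = √(9.0737015 × 10^7) = 9525.6.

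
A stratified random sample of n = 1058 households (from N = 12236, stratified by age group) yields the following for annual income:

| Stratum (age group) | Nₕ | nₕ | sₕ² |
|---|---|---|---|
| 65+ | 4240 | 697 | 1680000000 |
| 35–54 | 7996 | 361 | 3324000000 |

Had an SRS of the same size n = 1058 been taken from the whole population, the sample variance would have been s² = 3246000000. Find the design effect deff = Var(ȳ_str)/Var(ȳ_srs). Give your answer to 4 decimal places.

1.4259

Var(ȳ_str) = Σ Wₕ²(1−fₕ)sₕ²/nₕ with Wₕ = Nₕ/12236:
  65+: (4240/12236)²·(1−697/4240)·1680000000/697 = 241843.59
  35–54: (7996/12236)²·(1−361/7996)·3324000000/361 = 3.7545397 × 10^6
  → Var(ȳ_str) = 3.9963833 × 10^6.
Var(ȳ_srs) = (1 − 1058/12236)·3246000000/1058 = 2.8027702 × 10^6.
deff = (3.9963833 × 10^6) / (2.8027702 × 10^6) = 1.4259.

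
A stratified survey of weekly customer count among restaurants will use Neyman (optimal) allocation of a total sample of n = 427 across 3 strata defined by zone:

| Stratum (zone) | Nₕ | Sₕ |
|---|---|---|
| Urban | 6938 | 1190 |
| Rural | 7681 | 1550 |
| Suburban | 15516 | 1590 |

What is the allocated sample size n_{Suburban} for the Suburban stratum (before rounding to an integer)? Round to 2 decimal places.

234.97

Neyman allocation: nₕ = n·NₕSₕ / Σⱼ NⱼSⱼ.
Σ NⱼSⱼ = 6938·1190 + 7681·1550 + 15516·1590 = 4.483221 × 10^7.
n_{Suburban} = 427·15516·1590 / (4.483221 × 10^7) = 234.97.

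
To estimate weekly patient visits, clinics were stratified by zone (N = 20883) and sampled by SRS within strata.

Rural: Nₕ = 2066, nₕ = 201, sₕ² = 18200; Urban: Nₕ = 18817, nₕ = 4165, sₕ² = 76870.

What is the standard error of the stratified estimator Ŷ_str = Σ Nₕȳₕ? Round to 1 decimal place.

Var(Ŷ_str) = Σₕ Nₕ²(1 − fₕ)sₕ²/nₕ.
Rural: 2066²·(1 − 201/2066)·18200/201 = 3.4888676 × 10^8.
Urban: 18817²·(1 − 4165/18817)·76870/4165 = 5.0884929 × 10^9.
Sum = 5.4373797 × 10^9.
SE = √(5.4373797 × 10^9) = 73738.6.

73738.6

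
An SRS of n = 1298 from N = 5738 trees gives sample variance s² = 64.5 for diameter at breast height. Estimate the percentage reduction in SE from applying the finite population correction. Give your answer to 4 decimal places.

12.0347

f = n/N = 1298/5738 = 0.22621122.
SE_no-fpc = √(s²/n) = 0.22291665; SE_fpc = √((1−f)s²/n) = 0.19608922.
Ratio = √(1−f) = 0.87965265. Reduction = 100·(1 − 0.87965265) = 12.0347%.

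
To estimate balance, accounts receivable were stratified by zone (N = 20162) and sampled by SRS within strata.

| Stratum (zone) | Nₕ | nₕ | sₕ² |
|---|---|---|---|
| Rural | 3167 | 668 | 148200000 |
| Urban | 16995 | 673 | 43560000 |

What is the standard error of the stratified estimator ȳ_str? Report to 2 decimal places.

220.20

Var(ȳ_str) = Σₕ Wₕ²(1 − fₕ)sₕ²/nₕ with Wₕ = Nₕ/N, N = 20162.
Rural: Wₕ = 0.15707767; term = 0.15707767²·(1 − 0.21092517)·148200000/668 = 4319.3544.
Urban: Wₕ = 0.84292233; term = 0.84292233²·(1 − 0.03959988)·43560000/673 = 44167.227.
Sum = 48486.581.
SE = √(48486.581) = 220.20.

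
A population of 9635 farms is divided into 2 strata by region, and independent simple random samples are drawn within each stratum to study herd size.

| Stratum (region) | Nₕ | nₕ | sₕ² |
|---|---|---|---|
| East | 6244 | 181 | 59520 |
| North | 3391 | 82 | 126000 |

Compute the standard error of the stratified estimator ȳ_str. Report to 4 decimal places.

17.8838

Var(ȳ_str) = Σₕ Wₕ²(1 − fₕ)sₕ²/nₕ with Wₕ = Nₕ/N, N = 9635.
East: Wₕ = 0.64805397; term = 0.64805397²·(1 − 0.02898783)·59520/181 = 134.1008.
North: Wₕ = 0.35194603; term = 0.35194603²·(1 − 0.02418166)·126000/82 = 185.72818.
Sum = 319.82898.
SE = √(319.82898) = 17.8838.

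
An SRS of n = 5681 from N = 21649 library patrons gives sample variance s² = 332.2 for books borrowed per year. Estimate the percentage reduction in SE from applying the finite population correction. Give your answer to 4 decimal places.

14.1172

f = n/N = 5681/21649 = 0.26241397.
SE_no-fpc = √(s²/n) = 0.24181733; SE_fpc = √((1−f)s²/n) = 0.20767956.
Ratio = √(1−f) = 0.85882829. Reduction = 100·(1 − 0.85882829) = 14.1172%.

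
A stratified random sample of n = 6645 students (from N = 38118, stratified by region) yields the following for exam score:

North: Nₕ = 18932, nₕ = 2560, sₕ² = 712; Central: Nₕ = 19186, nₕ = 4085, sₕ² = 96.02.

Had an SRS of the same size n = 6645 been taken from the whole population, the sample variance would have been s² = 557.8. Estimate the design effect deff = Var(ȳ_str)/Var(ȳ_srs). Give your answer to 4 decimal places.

Var(ȳ_str) = Σ Wₕ²(1−fₕ)sₕ²/nₕ with Wₕ = Nₕ/38118:
  North: (18932/38118)²·(1−2560/18932)·712/2560 = 0.059330506
  Central: (19186/38118)²·(1−4085/19186)·96.02/4085 = 0.0046870499
  → Var(ȳ_str) = 0.064017556.
Var(ȳ_srs) = (1 − 6645/38118)·557.8/6645 = 0.069309308.
deff = 0.064017556 / 0.069309308 = 0.9237.

0.9237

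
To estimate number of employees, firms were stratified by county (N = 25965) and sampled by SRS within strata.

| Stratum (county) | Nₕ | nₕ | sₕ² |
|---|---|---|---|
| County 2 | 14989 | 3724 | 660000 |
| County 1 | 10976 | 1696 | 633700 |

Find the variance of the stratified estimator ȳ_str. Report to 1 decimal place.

Var(ȳ_str) = Σₕ Wₕ²(1 − fₕ)sₕ²/nₕ with Wₕ = Nₕ/N, N = 25965.
County 2: Wₕ = 0.57727710; term = 0.57727710²·(1 − 0.24844886)·660000/3724 = 44.38758.
County 1: Wₕ = 0.42272290; term = 0.42272290²·(1 − 0.15451895)·633700/1696 = 56.451213.
Sum = 100.83879.

100.8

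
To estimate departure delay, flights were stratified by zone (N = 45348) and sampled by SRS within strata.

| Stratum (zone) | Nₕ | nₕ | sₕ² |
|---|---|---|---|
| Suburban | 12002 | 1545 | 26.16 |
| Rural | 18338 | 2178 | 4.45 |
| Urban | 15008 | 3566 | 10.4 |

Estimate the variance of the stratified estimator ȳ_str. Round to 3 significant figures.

0.00157

Var(ȳ_str) = Σₕ Wₕ²(1 − fₕ)sₕ²/nₕ with Wₕ = Nₕ/N, N = 45348.
Suburban: Wₕ = 0.26466437; term = 0.26466437²·(1 − 0.12872855)·26.16/1545 = 0.0010333649.
Rural: Wₕ = 0.40438388; term = 0.40438388²·(1 − 0.11876977)·4.45/2178 = 2.9442805 × 10^-4.
Urban: Wₕ = 0.33095175; term = 0.33095175²·(1 − 0.23760661)·10.4/3566 = 2.435345 × 10^-4.
Sum = 0.0015713275.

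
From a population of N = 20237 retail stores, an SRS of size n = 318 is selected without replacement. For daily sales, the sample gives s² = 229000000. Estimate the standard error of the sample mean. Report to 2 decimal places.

841.91

Under SRS without replacement, Var(ȳ) = (1 − f)·s²/n with f = n/N = 318/20237 = 0.01571379.
Var(ȳ) = (1 − 0.01571379)·229000000/318 = 0.98428621·720125.79 = 708809.88.
SE(ȳ) = √(708809.88) = 841.91.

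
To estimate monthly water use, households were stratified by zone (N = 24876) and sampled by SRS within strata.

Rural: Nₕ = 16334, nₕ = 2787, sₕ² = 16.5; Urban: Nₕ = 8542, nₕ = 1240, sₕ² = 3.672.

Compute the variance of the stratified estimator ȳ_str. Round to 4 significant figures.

Var(ȳ_str) = Σₕ Wₕ²(1 − fₕ)sₕ²/nₕ with Wₕ = Nₕ/N, N = 24876.
Rural: Wₕ = 0.65661682; term = 0.65661682²·(1 − 0.17062569)·16.5/2787 = 0.0021170034.
Urban: Wₕ = 0.34338318; term = 0.34338318²·(1 − 0.14516507)·3.672/1240 = 2.9848416 × 10^-4.
Sum = 0.0024154876.

0.002415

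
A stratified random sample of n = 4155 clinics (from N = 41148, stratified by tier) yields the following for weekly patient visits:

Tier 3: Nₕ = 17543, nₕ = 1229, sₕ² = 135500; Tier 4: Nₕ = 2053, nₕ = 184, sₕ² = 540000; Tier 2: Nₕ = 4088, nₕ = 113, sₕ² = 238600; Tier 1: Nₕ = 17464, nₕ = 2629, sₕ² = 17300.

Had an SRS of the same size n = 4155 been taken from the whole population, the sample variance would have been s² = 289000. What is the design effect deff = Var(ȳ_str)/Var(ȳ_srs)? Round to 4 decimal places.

Var(ȳ_str) = Σ Wₕ²(1−fₕ)sₕ²/nₕ with Wₕ = Nₕ/41148:
  Tier 3: (17543/41148)²·(1−1229/17543)·135500/1229 = 18.636067
  Tier 4: (2053/41148)²·(1−184/2053)·540000/184 = 6.6508434
  Tier 2: (4088/41148)²·(1−113/4088)·238600/113 = 20.264811
  Tier 1: (17464/41148)²·(1−2629/17464)·17300/2629 = 1.0069069
  → Var(ȳ_str) = 46.558628.
Var(ȳ_srs) = (1 − 4155/41148)·289000/4155 = 62.531326.
deff = 46.558628 / 62.531326 = 0.7446.

0.7446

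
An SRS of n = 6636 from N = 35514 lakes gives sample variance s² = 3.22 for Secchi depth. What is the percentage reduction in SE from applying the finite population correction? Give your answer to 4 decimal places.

f = n/N = 6636/35514 = 0.18685589.
SE_no-fpc = √(s²/n) = 0.022027984; SE_fpc = √((1−f)s²/n) = 0.019863625.
Ratio = √(1−f) = 0.90174504. Reduction = 100·(1 − 0.90174504) = 9.8255%.

9.8255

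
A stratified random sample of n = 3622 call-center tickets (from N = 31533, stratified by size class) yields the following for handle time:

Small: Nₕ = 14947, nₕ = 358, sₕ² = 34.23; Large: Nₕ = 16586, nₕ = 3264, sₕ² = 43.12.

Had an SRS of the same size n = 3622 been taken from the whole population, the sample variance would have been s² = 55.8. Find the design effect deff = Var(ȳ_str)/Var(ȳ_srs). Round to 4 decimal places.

1.7530

Var(ȳ_str) = Σ Wₕ²(1−fₕ)sₕ²/nₕ with Wₕ = Nₕ/31533:
  Small: (14947/31533)²·(1−358/14947)·34.23/358 = 0.020968765
  Large: (16586/31533)²·(1−3264/16586)·43.12/3264 = 0.0029356827
  → Var(ȳ_str) = 0.023904448.
Var(ȳ_srs) = (1 − 3622/31533)·55.8/3622 = 0.013636278.
deff = 0.023904448 / 0.013636278 = 1.7530.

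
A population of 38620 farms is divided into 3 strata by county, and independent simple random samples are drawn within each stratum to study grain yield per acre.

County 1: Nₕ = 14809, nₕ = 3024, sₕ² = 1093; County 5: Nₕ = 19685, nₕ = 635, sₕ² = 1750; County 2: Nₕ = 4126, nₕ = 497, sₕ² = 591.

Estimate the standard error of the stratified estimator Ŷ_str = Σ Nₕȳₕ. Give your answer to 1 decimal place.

33381.9

Var(Ŷ_str) = Σₕ Nₕ²(1 − fₕ)sₕ²/nₕ.
County 1: 14809²·(1 − 3024/14809)·1093/3024 = 6.3080292 × 10^7.
County 5: 19685²·(1 − 635/19685)·1750/635 = 1.0334625 × 10^9.
County 2: 4126²·(1 − 497/4126)·591/497 = 1.7805218 × 10^7.
Sum = 1.114348 × 10^9.
SE = √(1.114348 × 10^9) = 33381.9.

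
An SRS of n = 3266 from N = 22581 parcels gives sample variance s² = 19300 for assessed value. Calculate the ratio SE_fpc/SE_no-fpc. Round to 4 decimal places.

0.9249

f = n/N = 3266/22581 = 0.14463487.
SE_no-fpc = √(s²/n) = 2.4309194; SE_fpc = √((1−f)s²/n) = 2.248259.
Ratio = √(1−f) = 0.92485952.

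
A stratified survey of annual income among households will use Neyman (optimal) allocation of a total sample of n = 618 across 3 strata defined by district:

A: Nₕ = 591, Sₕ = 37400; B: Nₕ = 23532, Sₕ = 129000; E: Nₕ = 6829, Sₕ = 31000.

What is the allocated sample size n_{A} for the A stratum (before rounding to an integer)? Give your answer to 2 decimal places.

Neyman allocation: nₕ = n·NₕSₕ / Σⱼ NⱼSⱼ.
Σ NⱼSⱼ = 591·37400 + 23532·129000 + 6829·31000 = 3.2694304 × 10^9.
n_{A} = 618·591·37400 / (3.2694304 × 10^9) = 4.18.

4.18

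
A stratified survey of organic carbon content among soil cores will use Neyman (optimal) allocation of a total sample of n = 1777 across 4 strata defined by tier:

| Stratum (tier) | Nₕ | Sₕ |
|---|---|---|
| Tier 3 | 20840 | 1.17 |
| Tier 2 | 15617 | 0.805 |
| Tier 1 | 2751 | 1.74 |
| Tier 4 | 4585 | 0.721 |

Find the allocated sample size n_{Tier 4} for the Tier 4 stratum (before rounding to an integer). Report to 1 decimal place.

Neyman allocation: nₕ = n·NₕSₕ / Σⱼ NⱼSⱼ.
Σ NⱼSⱼ = 20840·1.17 + 15617·0.805 + 2751·1.74 + 4585·0.721 = 45047.01.
n_{Tier 4} = 1777·4585·0.721 / 45047.01 = 130.4.

130.4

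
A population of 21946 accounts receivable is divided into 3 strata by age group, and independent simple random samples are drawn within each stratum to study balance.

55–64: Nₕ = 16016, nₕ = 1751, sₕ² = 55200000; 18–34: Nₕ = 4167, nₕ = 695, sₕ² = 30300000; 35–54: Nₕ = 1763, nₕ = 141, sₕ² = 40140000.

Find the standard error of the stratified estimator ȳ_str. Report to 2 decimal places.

133.99

Var(ȳ_str) = Σₕ Wₕ²(1 − fₕ)sₕ²/nₕ with Wₕ = Nₕ/N, N = 21946.
55–64: Wₕ = 0.72979131; term = 0.72979131²·(1 − 0.10932817)·55200000/1751 = 14954.366.
18–34: Wₕ = 0.18987515; term = 0.18987515²·(1 − 0.16678666)·30300000/695 = 1309.6351.
35–54: Wₕ = 0.08033355; term = 0.08033355²·(1 − 0.07997731)·40140000/141 = 1690.2489.
Sum = 17954.25.
SE = √(17954.25) = 133.99.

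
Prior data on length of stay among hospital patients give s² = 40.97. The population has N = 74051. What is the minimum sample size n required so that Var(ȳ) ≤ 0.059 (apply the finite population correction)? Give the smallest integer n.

Without fpc, n₀ = s²/D = 40.97/0.059 = 694.4068.
With fpc, (1 − n/N)·s²/n ≤ D requires n ≥ n₀/(1 + n₀/N) = 694.4068/(1 + 694.4068/74051) = 687.9556.
Rounding up, n = 688.

688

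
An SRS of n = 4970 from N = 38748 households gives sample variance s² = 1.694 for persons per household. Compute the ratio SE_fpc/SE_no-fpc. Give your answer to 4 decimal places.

f = n/N = 4970/38748 = 0.12826468.
SE_no-fpc = √(s²/n) = 0.01846199; SE_fpc = √((1−f)s²/n) = 0.017237363.
Ratio = √(1−f) = 0.93366767.

0.9337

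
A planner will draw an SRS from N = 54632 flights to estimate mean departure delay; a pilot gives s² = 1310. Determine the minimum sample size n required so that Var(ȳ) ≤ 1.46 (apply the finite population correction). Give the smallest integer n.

Without fpc, n₀ = s²/D = 1310/1.46 = 897.2603.
With fpc, (1 − n/N)·s²/n ≤ D requires n ≥ n₀/(1 + n₀/N) = 897.2603/(1 + 897.2603/54632) = 882.7621.
Rounding up, n = 883.

883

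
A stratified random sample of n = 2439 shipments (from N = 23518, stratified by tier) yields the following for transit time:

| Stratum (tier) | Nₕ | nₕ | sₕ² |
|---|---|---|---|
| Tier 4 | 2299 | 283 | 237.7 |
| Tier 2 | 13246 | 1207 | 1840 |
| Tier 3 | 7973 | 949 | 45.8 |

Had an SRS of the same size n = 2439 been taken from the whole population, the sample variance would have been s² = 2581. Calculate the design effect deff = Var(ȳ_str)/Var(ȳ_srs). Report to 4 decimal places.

Var(ȳ_str) = Σ Wₕ²(1−fₕ)sₕ²/nₕ with Wₕ = Nₕ/23518:
  Tier 4: (2299/23518)²·(1−283/2299)·237.7/283 = 0.0070383599
  Tier 2: (13246/23518)²·(1−1207/13246)·1840/1207 = 0.43952638
  Tier 3: (7973/23518)²·(1−949/7973)·45.8/949 = 0.0048865772
  → Var(ȳ_str) = 0.45145132.
Var(ȳ_srs) = (1 − 2439/23518)·2581/2439 = 0.94847486.
deff = 0.45145132 / 0.94847486 = 0.4760.

0.4760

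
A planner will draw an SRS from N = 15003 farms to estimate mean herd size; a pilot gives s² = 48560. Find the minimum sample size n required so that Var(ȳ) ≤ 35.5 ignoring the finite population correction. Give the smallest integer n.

Without fpc, n₀ = s²/D = 48560/35.5 = 1367.8873.
Rounding up, n = 1368.

1368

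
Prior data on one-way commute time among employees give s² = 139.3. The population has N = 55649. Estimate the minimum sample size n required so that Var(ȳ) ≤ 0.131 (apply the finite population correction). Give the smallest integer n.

1044

Without fpc, n₀ = s²/D = 139.3/0.131 = 1063.3588.
With fpc, (1 − n/N)·s²/n ≤ D requires n ≥ n₀/(1 + n₀/N) = 1063.3588/(1 + 1063.3588/55649) = 1043.4208.
Rounding up, n = 1044.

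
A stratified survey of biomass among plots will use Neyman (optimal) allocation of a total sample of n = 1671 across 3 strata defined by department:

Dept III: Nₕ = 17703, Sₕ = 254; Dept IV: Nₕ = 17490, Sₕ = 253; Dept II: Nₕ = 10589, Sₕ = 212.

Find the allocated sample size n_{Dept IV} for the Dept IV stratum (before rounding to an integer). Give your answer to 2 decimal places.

Neyman allocation: nₕ = n·NₕSₕ / Σⱼ NⱼSⱼ.
Σ NⱼSⱼ = 17703·254 + 17490·253 + 10589·212 = 1.11664 × 10^7.
n_{Dept IV} = 1671·17490·253 / (1.11664 × 10^7) = 662.18.

662.18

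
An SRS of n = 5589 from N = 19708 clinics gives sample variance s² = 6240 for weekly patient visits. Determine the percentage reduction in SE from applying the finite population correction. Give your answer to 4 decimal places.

f = n/N = 5589/19708 = 0.28359042.
SE_no-fpc = √(s²/n) = 1.0566356; SE_fpc = √((1−f)s²/n) = 0.89434675.
Ratio = √(1−f) = 0.84640982. Reduction = 100·(1 − 0.84640982) = 15.3590%.

15.3590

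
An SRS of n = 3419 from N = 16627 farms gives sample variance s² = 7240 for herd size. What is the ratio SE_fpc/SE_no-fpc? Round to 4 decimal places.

0.8913

f = n/N = 3419/16627 = 0.20562940.
SE_no-fpc = √(s²/n) = 1.4551901; SE_fpc = √((1−f)s²/n) = 1.2969741.
Ratio = √(1−f) = 0.89127471.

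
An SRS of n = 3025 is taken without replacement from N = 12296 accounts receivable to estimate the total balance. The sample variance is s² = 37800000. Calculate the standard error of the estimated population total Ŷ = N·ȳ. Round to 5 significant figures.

Var(Ŷ) = N²·Var(ȳ) = N²·(1 − n/N)·s²/n.
f = 3025/12296 = 0.24601496; Var(ȳ) = 0.75398504·37800000/3025 = 9421.6973.
Var(Ŷ) = 12296² · 9421.6973 = 1.4244816 × 10^12.
SE(Ŷ) = √(1.4244816 × 10^12) = 1.1935 × 10^6.

1.1935 × 10^6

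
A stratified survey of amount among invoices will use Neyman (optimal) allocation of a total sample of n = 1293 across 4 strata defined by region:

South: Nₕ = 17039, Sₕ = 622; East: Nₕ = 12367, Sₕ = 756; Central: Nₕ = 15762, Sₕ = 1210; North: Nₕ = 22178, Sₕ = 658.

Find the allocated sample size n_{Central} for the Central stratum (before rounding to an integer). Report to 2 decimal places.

Neyman allocation: nₕ = n·NₕSₕ / Σⱼ NⱼSⱼ.
Σ NⱼSⱼ = 17039·622 + 12367·756 + 15762·1210 + 22178·658 = 5.3612854 × 10^7.
n_{Central} = 1293·15762·1210 / (5.3612854 × 10^7) = 459.97.

459.97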